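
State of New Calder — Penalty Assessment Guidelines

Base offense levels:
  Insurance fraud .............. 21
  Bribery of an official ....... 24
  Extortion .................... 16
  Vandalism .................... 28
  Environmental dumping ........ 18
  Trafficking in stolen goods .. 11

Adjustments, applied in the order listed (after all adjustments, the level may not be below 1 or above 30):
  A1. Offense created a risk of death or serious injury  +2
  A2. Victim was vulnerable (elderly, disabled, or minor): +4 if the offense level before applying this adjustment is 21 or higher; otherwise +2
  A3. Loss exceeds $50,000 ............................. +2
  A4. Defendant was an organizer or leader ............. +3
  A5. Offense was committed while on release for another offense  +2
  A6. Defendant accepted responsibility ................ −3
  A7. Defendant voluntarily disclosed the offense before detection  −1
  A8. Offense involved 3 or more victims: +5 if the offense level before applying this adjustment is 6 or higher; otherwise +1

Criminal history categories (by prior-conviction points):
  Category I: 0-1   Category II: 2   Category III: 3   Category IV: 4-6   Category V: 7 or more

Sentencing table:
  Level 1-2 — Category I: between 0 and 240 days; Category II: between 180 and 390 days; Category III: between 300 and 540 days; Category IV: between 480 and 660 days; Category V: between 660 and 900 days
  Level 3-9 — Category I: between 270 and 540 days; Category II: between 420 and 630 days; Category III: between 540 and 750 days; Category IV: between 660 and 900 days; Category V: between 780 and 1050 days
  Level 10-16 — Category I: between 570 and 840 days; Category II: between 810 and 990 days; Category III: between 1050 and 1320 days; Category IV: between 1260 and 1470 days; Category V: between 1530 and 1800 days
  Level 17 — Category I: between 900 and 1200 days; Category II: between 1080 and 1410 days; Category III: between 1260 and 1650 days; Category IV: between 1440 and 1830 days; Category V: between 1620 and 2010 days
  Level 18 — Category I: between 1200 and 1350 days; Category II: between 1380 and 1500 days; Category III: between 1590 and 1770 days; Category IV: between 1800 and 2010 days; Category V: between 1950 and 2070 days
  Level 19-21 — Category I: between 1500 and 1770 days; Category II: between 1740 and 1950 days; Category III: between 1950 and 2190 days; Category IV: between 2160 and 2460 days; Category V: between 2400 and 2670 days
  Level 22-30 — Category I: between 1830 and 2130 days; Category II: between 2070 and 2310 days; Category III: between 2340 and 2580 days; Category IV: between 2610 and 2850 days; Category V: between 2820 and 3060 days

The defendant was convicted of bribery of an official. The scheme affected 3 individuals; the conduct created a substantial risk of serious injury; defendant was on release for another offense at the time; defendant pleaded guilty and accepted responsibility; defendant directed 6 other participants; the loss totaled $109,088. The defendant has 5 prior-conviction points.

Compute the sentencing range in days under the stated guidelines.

2610-2850 days

Base offense level for bribery of an official: 24.
A1 applies: 24 + 2 = 26.
A3 applies: 26 + 2 = 28.
A4 applies: 28 + 3 = 31.
A5 applies: 31 + 2 = 33.
A6 applies: 33 − 3 = 30.
A8 applies (level before this adjustment is 30 ≥ 6, so +5): 30 + 5 = 35.
Level 35 exceeds the maximum of 30; capped at 30.
Final offense level: 30.
Criminal history: 5 prior points → Category IV (4-6).
Level 30 falls in the 22-30 band.
Grid: Level 22-30 × Category IV = 2610-2850 days.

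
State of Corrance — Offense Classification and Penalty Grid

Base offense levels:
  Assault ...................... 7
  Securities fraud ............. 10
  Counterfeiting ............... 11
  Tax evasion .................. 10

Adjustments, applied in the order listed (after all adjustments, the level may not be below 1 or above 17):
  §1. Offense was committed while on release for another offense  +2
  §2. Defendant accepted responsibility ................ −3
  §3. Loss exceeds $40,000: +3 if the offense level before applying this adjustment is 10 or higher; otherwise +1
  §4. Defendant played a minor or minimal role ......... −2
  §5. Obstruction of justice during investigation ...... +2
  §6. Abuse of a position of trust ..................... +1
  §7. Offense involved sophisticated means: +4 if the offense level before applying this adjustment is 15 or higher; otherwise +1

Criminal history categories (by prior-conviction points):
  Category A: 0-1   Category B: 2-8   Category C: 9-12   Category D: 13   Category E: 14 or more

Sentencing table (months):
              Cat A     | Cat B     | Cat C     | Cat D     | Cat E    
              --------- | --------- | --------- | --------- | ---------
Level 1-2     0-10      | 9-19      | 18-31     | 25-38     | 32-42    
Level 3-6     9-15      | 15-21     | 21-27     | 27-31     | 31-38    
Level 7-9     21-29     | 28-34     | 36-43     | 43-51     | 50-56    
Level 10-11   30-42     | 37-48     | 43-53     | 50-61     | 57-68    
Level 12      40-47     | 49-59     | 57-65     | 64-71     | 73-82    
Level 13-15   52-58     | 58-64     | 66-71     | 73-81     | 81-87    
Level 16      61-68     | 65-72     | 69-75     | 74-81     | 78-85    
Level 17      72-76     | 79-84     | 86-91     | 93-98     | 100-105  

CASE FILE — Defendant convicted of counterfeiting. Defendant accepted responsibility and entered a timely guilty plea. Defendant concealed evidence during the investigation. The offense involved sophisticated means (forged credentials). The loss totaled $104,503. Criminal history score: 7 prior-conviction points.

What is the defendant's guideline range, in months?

Base offense level for counterfeiting: 11.
§1 does not apply.
§2 applies: 11 − 3 = 8.
§3 applies (level before this adjustment is 8 < 10, so +1): 8 + 1 = 9.
§4 does not apply.
§5 applies: 9 + 2 = 11.
§7 applies (level before this adjustment is 11 < 15, so +1): 11 + 1 = 12.
Final offense level: 12.
Criminal history: 7 prior points → Category B (2-8).
Level 12 falls in the 12 band.
Grid: Level 12 × Category B = 49-59 months.

49-59 months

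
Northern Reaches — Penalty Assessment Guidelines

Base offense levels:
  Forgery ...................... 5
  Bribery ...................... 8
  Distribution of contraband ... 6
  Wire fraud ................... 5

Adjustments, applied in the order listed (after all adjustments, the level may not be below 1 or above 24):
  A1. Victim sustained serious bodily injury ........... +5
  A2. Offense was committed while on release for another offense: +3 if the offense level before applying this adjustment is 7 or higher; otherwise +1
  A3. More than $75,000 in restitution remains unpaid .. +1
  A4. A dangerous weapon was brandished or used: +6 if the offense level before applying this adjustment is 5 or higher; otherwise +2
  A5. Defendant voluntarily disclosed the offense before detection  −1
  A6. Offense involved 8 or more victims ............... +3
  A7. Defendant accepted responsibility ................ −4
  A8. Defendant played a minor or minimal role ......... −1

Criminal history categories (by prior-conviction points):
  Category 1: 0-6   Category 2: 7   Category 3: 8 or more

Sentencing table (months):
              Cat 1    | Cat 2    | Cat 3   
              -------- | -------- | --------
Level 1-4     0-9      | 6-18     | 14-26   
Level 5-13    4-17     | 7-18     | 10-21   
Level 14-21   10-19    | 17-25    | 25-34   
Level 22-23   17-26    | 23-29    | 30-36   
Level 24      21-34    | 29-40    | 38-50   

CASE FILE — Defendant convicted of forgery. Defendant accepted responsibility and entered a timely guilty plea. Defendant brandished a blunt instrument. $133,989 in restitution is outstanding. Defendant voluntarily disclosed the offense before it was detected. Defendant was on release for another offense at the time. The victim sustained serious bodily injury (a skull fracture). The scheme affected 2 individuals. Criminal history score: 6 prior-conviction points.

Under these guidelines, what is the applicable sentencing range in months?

10-19 months

Base offense level for forgery: 5.
A1 applies: 5 + 5 = 10.
A2 applies (level before this adjustment is 10 ≥ 7, so +3): 10 + 3 = 13.
A3 applies: 13 + 1 = 14.
A4 applies (level before this adjustment is 14 ≥ 5, so +6): 14 + 6 = 20.
A5 applies: 20 − 1 = 19.
A7 applies: 19 − 4 = 15.
A8 does not apply.
Final offense level: 15.
Criminal history: 6 prior points → Category 1 (0-6).
Level 15 falls in the 14-21 band.
Grid: Level 14-21 × Category 1 = 10-19 months.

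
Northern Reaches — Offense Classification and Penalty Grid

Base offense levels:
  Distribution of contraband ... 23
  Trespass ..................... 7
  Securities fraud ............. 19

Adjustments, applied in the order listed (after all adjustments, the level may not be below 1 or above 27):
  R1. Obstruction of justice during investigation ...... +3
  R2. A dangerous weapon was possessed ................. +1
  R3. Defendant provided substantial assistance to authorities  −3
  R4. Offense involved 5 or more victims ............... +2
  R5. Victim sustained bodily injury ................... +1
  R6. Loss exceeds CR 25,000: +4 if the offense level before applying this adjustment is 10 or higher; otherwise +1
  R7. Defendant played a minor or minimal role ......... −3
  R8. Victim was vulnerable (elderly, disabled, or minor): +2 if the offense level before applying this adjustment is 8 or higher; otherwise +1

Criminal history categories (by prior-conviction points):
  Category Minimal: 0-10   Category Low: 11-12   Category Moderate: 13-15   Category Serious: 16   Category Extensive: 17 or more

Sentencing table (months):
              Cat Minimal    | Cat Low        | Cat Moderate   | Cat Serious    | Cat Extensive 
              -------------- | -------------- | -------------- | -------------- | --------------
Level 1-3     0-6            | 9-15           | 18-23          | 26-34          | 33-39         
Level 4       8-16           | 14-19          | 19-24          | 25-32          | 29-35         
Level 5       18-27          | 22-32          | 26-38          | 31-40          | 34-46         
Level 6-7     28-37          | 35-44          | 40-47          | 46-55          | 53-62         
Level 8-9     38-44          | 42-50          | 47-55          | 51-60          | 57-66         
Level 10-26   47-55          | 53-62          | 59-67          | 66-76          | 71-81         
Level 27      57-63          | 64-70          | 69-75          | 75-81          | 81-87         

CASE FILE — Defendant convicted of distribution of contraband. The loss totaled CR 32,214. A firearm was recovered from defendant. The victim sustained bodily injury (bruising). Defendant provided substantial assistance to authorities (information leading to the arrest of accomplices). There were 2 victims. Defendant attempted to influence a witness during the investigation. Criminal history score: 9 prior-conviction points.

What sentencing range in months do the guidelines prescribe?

57-63 months

Base offense level for distribution of contraband: 23.
R1 applies: 23 + 3 = 26.
R2 applies: 26 + 1 = 27.
R3 applies: 27 − 3 = 24.
R4 does not apply.
R5 applies: 24 + 1 = 25.
R6 applies (level before this adjustment is 25 ≥ 10, so +4): 25 + 4 = 29.
Level 29 exceeds the maximum of 27; capped at 27.
Final offense level: 27.
Criminal history: 9 prior points → Category Minimal (0-10).
Level 27 falls in the 27 band.
Grid: Level 27 × Category Minimal = 57-63 months.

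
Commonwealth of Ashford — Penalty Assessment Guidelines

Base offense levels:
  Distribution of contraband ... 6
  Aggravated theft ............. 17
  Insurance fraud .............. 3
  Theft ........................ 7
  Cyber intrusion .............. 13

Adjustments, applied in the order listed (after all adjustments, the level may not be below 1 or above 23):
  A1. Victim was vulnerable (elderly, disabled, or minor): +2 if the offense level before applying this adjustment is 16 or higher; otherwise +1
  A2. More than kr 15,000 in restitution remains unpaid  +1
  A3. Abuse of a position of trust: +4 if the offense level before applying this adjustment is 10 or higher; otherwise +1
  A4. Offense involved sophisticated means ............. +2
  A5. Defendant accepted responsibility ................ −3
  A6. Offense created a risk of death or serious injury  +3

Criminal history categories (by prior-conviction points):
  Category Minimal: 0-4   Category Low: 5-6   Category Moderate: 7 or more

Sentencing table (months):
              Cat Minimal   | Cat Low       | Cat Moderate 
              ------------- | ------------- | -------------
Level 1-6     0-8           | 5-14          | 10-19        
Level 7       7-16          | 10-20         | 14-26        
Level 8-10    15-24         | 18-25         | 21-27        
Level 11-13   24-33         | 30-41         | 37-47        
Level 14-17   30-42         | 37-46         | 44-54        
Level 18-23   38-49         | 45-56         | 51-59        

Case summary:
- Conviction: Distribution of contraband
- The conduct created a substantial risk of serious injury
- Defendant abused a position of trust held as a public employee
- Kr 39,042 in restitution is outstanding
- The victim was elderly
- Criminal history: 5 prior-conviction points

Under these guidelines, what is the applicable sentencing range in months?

Base offense level for distribution of contraband: 6.
A1 applies (level before this adjustment is 6 < 16, so +1): 6 + 1 = 7.
A2 applies: 7 + 1 = 8.
A3 applies (level before this adjustment is 8 < 10, so +1): 8 + 1 = 9.
A6 applies: 9 + 3 = 12.
Final offense level: 12.
Criminal history: 5 prior points → Category Low (5-6).
Level 12 falls in the 11-13 band.
Grid: Level 11-13 × Category Low = 30-41 months.

30-41 months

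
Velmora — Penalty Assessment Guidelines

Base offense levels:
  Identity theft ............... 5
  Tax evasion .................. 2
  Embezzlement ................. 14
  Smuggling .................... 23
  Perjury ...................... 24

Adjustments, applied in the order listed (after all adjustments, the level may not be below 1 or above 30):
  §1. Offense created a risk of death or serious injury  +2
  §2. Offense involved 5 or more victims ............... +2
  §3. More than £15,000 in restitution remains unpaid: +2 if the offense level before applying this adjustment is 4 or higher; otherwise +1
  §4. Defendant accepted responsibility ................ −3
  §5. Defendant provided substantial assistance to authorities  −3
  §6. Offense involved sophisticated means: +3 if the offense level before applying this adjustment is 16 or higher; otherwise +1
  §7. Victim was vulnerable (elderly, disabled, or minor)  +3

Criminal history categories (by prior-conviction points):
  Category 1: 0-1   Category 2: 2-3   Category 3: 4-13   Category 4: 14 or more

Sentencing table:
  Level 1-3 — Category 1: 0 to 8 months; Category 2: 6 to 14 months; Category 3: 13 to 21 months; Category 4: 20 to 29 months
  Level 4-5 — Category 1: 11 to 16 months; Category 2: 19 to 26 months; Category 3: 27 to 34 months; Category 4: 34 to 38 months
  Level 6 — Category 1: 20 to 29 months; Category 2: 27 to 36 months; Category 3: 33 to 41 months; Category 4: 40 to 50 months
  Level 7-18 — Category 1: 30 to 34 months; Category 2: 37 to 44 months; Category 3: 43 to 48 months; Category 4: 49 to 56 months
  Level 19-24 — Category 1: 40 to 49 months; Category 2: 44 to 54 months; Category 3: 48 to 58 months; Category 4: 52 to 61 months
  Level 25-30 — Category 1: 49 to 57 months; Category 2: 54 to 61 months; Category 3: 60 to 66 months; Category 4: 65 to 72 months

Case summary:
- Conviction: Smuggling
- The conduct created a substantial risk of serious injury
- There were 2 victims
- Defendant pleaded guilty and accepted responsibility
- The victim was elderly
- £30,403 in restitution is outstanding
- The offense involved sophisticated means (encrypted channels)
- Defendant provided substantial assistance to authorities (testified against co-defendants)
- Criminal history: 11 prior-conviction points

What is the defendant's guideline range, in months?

60-66 months

Base offense level for smuggling: 23.
§1 applies: 23 + 2 = 25.
§2 does not apply.
§3 applies (level before this adjustment is 25 ≥ 4, so +2): 25 + 2 = 27.
§4 applies: 27 − 3 = 24.
§5 applies: 24 − 3 = 21.
§6 applies (level before this adjustment is 21 ≥ 16, so +3): 21 + 3 = 24.
§7 applies: 24 + 3 = 27.
Final offense level: 27.
Criminal history: 11 prior points → Category 3 (4-13).
Level 27 falls in the 25-30 band.
Grid: Level 25-30 × Category 3 = 60-66 months.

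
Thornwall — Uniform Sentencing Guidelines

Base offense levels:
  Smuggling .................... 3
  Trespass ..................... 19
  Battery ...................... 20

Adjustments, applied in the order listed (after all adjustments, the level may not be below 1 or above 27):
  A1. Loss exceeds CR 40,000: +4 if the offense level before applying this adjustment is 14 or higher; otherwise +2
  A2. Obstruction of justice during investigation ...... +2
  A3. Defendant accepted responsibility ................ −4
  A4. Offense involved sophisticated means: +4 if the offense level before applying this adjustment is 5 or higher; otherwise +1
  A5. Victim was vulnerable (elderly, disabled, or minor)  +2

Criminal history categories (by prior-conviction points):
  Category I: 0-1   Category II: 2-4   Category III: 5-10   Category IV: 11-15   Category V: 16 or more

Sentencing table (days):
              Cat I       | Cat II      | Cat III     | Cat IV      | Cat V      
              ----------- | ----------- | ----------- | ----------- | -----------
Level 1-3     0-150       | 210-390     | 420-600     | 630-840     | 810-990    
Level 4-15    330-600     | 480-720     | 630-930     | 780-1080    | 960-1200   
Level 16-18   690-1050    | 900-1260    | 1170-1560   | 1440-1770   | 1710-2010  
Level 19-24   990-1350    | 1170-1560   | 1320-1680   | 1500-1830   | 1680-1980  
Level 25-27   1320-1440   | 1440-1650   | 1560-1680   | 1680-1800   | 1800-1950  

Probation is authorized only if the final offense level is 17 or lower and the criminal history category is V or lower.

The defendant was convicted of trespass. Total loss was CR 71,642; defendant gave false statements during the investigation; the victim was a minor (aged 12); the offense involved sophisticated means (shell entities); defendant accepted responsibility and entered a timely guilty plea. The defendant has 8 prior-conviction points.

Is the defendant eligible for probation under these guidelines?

Base offense level for trespass: 19.
A1 applies (level before this adjustment is 19 ≥ 14, so +4): 19 + 4 = 23.
A2 applies: 23 + 2 = 25.
A3 applies: 25 − 4 = 21.
A4 applies (level before this adjustment is 21 ≥ 5, so +4): 21 + 4 = 25.
A5 applies: 25 + 2 = 27.
Final offense level: 27.
Criminal history: 8 prior points → Category III (5-10).
Level 27 falls in the 25-27 band.
Grid: Level 25-27 × Category III = 1560-1680 days.
Probation check: level 27 > 17 and category III ≤ V → not eligible.

No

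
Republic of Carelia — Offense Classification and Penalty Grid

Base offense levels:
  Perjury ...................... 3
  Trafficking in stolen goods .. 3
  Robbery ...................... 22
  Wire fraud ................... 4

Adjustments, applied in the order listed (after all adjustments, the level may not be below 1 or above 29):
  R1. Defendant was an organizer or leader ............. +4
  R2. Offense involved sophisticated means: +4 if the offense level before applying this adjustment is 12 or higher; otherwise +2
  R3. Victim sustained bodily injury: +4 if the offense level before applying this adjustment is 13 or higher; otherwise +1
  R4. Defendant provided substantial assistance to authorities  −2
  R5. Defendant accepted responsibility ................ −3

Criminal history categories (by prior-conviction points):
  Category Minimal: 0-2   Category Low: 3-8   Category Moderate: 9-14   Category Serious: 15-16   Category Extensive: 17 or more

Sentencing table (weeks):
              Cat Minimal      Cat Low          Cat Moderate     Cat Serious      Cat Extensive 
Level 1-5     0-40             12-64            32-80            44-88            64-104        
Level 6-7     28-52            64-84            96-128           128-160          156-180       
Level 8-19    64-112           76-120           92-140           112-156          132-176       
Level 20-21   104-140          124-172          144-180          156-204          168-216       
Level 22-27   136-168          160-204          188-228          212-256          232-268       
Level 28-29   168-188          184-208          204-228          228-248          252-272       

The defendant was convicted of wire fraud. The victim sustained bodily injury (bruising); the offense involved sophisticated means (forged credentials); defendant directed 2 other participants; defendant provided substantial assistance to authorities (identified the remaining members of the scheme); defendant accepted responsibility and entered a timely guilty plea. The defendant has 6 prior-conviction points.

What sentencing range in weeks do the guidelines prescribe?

Base offense level for wire fraud: 4.
R1 applies: 4 + 4 = 8.
R2 applies (level before this adjustment is 8 < 12, so +2): 8 + 2 = 10.
R3 applies (level before this adjustment is 10 < 13, so +1): 10 + 1 = 11.
R4 applies: 11 − 2 = 9.
R5 applies: 9 − 3 = 6.
Final offense level: 6.
Criminal history: 6 prior points → Category Low (3-8).
Level 6 falls in the 6-7 band.
Grid: Level 6-7 × Category Low = 64-84 weeks.

64-84 weeks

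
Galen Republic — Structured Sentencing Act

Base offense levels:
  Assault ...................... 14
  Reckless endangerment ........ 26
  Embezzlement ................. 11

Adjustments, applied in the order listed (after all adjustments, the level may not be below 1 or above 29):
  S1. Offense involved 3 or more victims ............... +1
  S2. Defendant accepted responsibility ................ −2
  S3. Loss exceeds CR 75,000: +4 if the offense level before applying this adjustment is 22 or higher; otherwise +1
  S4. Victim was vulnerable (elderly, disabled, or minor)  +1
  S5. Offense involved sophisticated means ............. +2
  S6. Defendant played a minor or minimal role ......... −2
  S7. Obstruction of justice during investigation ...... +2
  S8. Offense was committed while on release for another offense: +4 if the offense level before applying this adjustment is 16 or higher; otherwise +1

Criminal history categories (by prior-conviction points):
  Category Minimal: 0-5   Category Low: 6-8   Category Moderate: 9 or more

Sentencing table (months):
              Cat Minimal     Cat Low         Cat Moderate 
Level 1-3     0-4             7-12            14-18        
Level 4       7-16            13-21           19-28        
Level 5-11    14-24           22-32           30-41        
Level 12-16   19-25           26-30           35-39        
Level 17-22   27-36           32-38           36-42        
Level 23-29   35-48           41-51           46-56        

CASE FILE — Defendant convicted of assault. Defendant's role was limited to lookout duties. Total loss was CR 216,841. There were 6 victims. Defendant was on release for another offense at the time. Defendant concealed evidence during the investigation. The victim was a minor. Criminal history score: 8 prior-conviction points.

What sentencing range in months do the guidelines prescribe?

Base offense level for assault: 14.
S1 applies: 14 + 1 = 15.
S2 does not apply.
S3 applies (level before this adjustment is 15 < 22, so +1): 15 + 1 = 16.
S4 applies: 16 + 1 = 17.
S5 does not apply.
S6 applies: 17 − 2 = 15.
S7 applies: 15 + 2 = 17.
S8 applies (level before this adjustment is 17 ≥ 16, so +4): 17 + 4 = 21.
Final offense level: 21.
Criminal history: 8 prior points → Category Low (6-8).
Level 21 falls in the 17-22 band.
Grid: Level 17-22 × Category Low = 32-38 months.

32-38 months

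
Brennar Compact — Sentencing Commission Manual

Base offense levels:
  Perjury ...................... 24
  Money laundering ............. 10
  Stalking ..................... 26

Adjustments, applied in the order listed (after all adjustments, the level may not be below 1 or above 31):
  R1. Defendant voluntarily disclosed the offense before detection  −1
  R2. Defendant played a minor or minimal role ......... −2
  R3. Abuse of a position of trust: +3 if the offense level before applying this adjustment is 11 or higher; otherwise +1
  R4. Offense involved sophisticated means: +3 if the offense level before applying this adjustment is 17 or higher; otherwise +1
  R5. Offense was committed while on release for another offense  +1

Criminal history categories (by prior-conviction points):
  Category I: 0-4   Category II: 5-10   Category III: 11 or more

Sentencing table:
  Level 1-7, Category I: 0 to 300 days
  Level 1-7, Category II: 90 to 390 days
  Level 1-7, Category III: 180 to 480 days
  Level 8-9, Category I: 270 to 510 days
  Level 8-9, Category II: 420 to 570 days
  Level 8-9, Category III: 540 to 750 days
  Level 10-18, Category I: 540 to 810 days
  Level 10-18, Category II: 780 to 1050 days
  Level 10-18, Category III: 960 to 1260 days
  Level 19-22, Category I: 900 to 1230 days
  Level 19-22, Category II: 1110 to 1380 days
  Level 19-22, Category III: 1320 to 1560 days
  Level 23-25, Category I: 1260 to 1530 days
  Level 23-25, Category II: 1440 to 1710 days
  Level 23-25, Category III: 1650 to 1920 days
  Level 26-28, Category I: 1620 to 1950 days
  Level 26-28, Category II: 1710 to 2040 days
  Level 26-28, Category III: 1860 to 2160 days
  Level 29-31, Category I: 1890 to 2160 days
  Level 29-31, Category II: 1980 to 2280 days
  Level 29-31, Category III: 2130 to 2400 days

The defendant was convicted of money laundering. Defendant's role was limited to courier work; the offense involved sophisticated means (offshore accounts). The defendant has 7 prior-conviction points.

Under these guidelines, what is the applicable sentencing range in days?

Base offense level for money laundering: 10.
R1 does not apply.
R2 applies: 10 − 2 = 8.
R3 does not apply.
R4 applies (level before this adjustment is 8 < 17, so +1): 8 + 1 = 9.
R5 does not apply.
Final offense level: 9.
Criminal history: 7 prior points → Category II (5-10).
Level 9 falls in the 8-9 band.
Grid: Level 8-9 × Category II = 420-570 days.

420-570 days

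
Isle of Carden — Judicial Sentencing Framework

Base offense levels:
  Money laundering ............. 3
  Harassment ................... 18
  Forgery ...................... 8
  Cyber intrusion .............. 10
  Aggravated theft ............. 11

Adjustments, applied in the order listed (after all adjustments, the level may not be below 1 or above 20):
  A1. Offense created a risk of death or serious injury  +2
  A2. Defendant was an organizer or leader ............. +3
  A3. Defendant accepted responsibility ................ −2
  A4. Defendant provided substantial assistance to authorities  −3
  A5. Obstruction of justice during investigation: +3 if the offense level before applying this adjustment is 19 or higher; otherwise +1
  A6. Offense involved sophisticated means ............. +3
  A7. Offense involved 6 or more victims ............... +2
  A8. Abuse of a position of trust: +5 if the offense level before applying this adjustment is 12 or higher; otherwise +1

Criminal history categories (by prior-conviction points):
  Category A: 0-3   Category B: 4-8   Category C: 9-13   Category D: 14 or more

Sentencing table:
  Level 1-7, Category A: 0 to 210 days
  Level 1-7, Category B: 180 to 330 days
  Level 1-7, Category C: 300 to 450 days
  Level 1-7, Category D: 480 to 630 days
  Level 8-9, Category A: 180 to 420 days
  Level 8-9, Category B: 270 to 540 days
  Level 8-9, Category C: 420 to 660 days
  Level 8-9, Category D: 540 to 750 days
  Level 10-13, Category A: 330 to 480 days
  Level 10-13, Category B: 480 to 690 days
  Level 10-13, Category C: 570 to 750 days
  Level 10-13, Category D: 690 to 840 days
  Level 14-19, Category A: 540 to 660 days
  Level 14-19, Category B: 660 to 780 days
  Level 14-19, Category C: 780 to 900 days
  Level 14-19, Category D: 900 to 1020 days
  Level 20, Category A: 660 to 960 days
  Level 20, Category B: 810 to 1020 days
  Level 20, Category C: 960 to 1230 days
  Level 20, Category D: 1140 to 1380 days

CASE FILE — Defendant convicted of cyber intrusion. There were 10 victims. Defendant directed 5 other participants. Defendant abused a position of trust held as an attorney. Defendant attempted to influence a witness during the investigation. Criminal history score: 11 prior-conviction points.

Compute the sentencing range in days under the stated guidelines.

960-1230 days

Base offense level for cyber intrusion: 10.
A1 does not apply.
A2 applies: 10 + 3 = 13.
A5 applies (level before this adjustment is 13 < 19, so +1): 13 + 1 = 14.
A7 applies: 14 + 2 = 16.
A8 applies (level before this adjustment is 16 ≥ 12, so +5): 16 + 5 = 21.
Level 21 exceeds the maximum of 20; capped at 20.
Final offense level: 20.
Criminal history: 11 prior points → Category C (9-13).
Level 20 falls in the 20 band.
Grid: Level 20 × Category C = 960-1230 days.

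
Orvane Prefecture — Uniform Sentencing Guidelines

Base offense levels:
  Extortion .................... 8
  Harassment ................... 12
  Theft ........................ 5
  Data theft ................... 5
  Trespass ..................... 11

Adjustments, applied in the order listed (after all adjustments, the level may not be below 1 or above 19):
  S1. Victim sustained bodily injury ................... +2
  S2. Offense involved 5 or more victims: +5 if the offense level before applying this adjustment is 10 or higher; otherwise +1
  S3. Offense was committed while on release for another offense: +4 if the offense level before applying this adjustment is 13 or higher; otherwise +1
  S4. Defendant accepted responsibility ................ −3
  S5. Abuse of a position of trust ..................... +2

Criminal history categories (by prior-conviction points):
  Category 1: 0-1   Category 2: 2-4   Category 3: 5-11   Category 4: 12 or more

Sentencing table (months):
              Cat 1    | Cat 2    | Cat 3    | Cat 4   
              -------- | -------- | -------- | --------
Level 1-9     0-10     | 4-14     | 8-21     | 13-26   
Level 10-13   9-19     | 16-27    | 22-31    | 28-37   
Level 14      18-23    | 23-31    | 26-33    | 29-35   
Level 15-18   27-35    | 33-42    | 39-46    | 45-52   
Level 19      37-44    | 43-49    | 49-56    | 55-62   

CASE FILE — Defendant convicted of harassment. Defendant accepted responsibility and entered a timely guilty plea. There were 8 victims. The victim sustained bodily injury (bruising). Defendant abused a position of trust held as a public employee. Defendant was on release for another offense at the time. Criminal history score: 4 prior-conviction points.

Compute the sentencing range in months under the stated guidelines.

Base offense level for harassment: 12.
S1 applies: 12 + 2 = 14.
S2 applies (level before this adjustment is 14 ≥ 10, so +5): 14 + 5 = 19.
S3 applies (level before this adjustment is 19 ≥ 13, so +4): 19 + 4 = 23.
S4 applies: 23 − 3 = 20.
S5 applies: 20 + 2 = 22.
Level 22 exceeds the maximum of 19; capped at 19.
Final offense level: 19.
Criminal history: 4 prior points → Category 2 (2-4).
Level 19 falls in the 19 band.
Grid: Level 19 × Category 2 = 43-49 months.

43-49 months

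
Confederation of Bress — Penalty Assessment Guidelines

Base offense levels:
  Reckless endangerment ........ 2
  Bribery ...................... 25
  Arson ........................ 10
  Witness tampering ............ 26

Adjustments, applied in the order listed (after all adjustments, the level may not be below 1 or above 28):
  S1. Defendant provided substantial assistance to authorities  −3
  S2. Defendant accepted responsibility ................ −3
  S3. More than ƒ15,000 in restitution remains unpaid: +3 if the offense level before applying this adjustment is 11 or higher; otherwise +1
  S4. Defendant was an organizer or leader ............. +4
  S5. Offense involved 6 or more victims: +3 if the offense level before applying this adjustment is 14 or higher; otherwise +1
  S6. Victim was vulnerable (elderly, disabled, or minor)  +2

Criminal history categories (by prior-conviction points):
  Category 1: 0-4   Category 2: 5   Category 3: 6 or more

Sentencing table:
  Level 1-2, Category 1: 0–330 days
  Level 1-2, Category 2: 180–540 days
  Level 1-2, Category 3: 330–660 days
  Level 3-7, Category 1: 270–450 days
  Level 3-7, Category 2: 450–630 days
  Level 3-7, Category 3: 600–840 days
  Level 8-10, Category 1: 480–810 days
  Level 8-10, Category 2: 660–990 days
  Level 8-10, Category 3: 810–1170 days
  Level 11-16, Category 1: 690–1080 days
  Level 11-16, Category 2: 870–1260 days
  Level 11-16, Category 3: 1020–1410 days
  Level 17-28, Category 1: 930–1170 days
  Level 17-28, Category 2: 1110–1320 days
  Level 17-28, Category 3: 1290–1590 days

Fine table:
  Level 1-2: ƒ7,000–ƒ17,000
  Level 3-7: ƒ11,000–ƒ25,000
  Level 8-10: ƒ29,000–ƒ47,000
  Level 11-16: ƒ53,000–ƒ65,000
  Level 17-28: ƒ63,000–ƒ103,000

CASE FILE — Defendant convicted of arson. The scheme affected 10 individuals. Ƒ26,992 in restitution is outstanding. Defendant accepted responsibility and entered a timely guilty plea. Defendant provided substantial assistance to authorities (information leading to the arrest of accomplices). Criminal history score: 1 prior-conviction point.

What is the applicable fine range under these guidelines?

Base offense level for arson: 10.
S1 applies: 10 − 3 = 7.
S2 applies: 7 − 3 = 4.
S3 applies (level before this adjustment is 4 < 11, so +1): 4 + 1 = 5.
S5 applies (level before this adjustment is 5 < 14, so +1): 5 + 1 = 6.
Final offense level: 6.
Level 6 falls in the 3-7 band.
Fine table: Level 3-7 → ƒ11,000–ƒ25,000.

ƒ11,000–ƒ25,000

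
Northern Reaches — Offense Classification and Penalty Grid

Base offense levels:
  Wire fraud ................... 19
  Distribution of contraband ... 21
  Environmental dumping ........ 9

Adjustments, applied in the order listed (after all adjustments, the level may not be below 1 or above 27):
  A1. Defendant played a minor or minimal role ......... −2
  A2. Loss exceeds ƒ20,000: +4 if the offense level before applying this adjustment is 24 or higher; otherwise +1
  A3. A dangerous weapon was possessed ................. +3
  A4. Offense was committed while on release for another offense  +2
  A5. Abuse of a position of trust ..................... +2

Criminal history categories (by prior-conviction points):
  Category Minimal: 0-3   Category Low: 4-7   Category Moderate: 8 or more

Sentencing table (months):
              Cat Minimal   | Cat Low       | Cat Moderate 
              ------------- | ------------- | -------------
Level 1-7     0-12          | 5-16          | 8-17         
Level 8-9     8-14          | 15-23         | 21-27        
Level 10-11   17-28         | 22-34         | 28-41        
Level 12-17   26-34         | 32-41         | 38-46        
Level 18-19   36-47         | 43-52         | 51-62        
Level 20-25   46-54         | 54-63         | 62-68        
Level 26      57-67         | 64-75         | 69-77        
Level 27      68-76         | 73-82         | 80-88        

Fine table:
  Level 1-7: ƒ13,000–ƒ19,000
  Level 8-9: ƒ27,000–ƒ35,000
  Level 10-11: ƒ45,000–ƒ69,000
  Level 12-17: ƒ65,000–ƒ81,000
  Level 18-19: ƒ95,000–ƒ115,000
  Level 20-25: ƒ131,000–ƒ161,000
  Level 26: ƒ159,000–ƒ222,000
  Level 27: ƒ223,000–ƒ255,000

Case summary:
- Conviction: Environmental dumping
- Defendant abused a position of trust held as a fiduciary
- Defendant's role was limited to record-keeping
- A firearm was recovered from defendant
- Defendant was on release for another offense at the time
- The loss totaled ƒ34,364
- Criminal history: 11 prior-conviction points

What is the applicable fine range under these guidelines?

Base offense level for environmental dumping: 9.
A1 applies: 9 − 2 = 7.
A2 applies (level before this adjustment is 7 < 24, so +1): 7 + 1 = 8.
A3 applies: 8 + 3 = 11.
A4 applies: 11 + 2 = 13.
A5 applies: 13 + 2 = 15.
Final offense level: 15.
Level 15 falls in the 12-17 band.
Fine table: Level 12-17 → ƒ65,000–ƒ81,000.

ƒ65,000–ƒ81,000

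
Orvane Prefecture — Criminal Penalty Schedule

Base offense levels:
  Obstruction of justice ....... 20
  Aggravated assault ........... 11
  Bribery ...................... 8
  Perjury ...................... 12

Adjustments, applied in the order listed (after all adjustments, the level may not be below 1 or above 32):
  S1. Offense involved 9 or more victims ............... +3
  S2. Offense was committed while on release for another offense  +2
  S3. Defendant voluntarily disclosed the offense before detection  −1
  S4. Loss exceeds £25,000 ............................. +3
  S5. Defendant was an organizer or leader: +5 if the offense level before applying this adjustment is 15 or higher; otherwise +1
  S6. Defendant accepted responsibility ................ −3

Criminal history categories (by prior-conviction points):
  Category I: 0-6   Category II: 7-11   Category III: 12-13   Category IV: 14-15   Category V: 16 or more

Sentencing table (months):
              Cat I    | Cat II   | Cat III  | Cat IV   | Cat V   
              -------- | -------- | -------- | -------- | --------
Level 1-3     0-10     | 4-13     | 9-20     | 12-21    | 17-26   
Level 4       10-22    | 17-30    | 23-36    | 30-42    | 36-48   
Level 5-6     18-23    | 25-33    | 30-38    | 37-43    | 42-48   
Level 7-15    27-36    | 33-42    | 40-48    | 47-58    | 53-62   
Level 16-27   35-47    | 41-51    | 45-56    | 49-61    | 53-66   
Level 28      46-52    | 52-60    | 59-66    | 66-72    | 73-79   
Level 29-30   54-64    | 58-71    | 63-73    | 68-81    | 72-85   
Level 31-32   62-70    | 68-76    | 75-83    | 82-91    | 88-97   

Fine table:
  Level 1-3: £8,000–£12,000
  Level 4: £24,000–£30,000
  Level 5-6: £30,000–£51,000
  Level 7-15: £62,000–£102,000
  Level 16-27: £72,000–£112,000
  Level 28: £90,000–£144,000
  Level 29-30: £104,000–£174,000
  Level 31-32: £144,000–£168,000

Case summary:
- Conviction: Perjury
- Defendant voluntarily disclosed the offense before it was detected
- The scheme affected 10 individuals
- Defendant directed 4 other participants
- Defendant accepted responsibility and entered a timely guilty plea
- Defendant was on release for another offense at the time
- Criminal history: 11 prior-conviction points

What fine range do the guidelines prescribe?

Base offense level for perjury: 12.
S1 applies: 12 + 3 = 15.
S2 applies: 15 + 2 = 17.
S3 applies: 17 − 1 = 16.
S4 does not apply.
S5 applies (level before this adjustment is 16 ≥ 15, so +5): 16 + 5 = 21.
S6 applies: 21 − 3 = 18.
Final offense level: 18.
Level 18 falls in the 16-27 band.
Fine table: Level 16-27 → £72,000–£112,000.

£72,000–£112,000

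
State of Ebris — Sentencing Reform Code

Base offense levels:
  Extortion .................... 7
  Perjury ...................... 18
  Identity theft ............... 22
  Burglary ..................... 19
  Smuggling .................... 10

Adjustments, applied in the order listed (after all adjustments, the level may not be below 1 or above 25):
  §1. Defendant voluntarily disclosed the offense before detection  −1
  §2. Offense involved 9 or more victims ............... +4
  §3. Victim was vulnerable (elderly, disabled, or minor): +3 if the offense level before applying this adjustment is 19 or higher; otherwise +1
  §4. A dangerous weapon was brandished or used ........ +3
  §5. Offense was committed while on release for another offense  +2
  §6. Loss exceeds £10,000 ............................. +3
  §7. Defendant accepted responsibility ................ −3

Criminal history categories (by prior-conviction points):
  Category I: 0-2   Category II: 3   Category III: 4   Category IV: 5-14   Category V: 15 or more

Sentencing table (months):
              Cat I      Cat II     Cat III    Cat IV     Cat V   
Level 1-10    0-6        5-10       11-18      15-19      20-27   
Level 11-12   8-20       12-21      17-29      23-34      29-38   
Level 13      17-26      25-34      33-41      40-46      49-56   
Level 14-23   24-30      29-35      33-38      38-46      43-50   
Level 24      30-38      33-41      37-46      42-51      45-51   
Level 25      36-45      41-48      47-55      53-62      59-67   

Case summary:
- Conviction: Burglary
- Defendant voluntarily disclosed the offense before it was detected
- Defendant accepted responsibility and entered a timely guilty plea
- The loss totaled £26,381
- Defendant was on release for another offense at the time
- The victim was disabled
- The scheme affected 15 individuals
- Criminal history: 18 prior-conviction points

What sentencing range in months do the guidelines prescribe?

Base offense level for burglary: 19.
§1 applies: 19 − 1 = 18.
§2 applies: 18 + 4 = 22.
§3 applies (level before this adjustment is 22 ≥ 19, so +3): 22 + 3 = 25.
§4 does not apply.
§5 applies: 25 + 2 = 27.
§6 applies: 27 + 3 = 30.
§7 applies: 30 − 3 = 27.
Level 27 exceeds the maximum of 25; capped at 25.
Final offense level: 25.
Criminal history: 18 prior points → Category V (15+).
Level 25 falls in the 25 band.
Grid: Level 25 × Category V = 59-67 months.

59-67 months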